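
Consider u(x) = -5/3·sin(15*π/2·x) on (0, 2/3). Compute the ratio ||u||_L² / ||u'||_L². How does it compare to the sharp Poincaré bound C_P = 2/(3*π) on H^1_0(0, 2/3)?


||u||_L² / ||u'||_L² = 2/(15*π) < C_P = 2/(3*π).

u(x) = -5/3·sin(15*π/2·x), so u'(x) = -25*π*cos(15*π*x/2)/2.
Writing u(x) = A·sin(kπx/L) with A = -5/3 and k = 5, use ∫_0^L sin²(kπx/L) dx = L/2 and ∫_0^L cos²(kπx/L) dx = L/2.
u² = 25/9·sin²(15*π/2·x) and (u')² = 625*π^2/4·cos²(15*π/2·x), and each of sin², cos² integrates to L/2 = 1/3 over (0, 2/3).
∫_0^2/3 u² dx = 25/27, so ||u||_L² = 5*sqrt(3)/9.
∫_0^2/3 (u')² dx = 625*π^2/12, so ||u'||_L² = 25*sqrt(3)*π/6.
Ratio ||u||_L² / ||u'||_L² = 2/(15*π).
Sharp Poincaré constant on H^1_0(0, 2/3) is C_P = L/π = 2/(3*π), achieved by sin(3*π/2·x).
This is the k = 5 harmonic; the ratio L/(kπ) is strictly less than C_P = L/π, consistent with the sharp inequality ||u||_L² ≤ C_P ||u'||_L².


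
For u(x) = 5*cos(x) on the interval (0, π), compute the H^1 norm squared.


||u||_{H^1(0,π)}^2 = 25*π

u'(x) = -5*sin(x).
Expand u² and (u')² and integrate term by term on (0, π), using: for integers n ≥ 1, ∫_0^π sin²(nx) dx = ∫_0^π cos²(nx) dx = π/2; for n ≠ n', ∫_0^π sin(nx)sin(n'x) dx = ∫_0^π cos(nx)cos(n'x) dx = 0; and by product-to-sum, ∫_0^π sin(nx)cos(n'x) dx = ½∫_0^π [sin((n+n')x) + sin((n−n')x)] dx, which is 0 when n+n' is even and 2n/(n²−n'²) when n+n' is odd (it need not vanish on (0, π)).
  u² squared terms: (5)²·∫cos(x)² dx = 25·π/2 = 25*π/2.
  So ∫_0^π u² dx = 25*π/2.
  (u')² squared terms: (-5)²·∫sin(x)² dx = 25·π/2 = 25*π/2.
  So ∫_0^π (u')² dx = 25*π/2.
||u||_{H^1}^2 = (25*π/2) + (25*π/2) = 25*π.


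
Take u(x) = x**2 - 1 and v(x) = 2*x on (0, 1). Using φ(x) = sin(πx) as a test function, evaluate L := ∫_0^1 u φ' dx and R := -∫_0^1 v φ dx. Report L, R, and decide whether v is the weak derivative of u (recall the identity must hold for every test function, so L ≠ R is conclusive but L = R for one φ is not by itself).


LHS = -2/π, RHS = -2/π. Yes, v = u' weakly.

u(x) = x**2 - 1, classical derivative u'(x) = 2*x.
φ(x) = sin(πx), so φ'(x) = π*cos(π*x).
Note φ(0) = φ(1) = 0, so the boundary term u·φ vanishes.
LHS = ∫_0^1 u(x) φ'(x) dx = ∫_0^1 (π*x^2*cos(π*x) - π*cos(π*x)) dx. Term by term:
  ∫_0^1 -π*cos(π*x) dx = 0;  ∫_0^1 π*x^2*cos(π*x) dx = -2/π.
Sum: 0 − 2/π = -2/π.
So LHS = -2/π.
∫_0^1 v(x) φ(x) dx = ∫_0^1 (2*x*sin(π*x)) dx. Term by term:
  ∫_0^1 2*x*sin(π*x) dx = 2/π.
So RHS = -∫_0^1 v(x) φ(x) dx = -2/π.
LHS = RHS, so the identity holds for this test φ.
Moreover u is smooth here and v(x) = u'(x) = 2*x pointwise, so the identity holds for every test function. Hence v is the weak derivative of u.


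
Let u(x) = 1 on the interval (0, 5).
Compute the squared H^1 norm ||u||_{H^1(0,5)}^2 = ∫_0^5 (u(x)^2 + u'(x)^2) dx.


||u||_{H^1}^2 = 5

The H^1 norm (squared) on an interval (0, L) is
  ||u||_{H^1}^2 = ∫_0^L u(x)^2 dx + ∫_0^L u'(x)^2 dx.
Compute u'(x) = 0.
Then u(x)^2 = 1 and u'(x)^2 = 0.
Integrate each monomial from 0 to 5 using ∫_0^5 c·x^n dx = c·5^(n+1)/(n+1):
  ∫_0^5 u(x)^2 dx = ∫_0^5 (1) dx. Term by term:
    ∫_0^5 1 dx = 5.
  ∫_0^5 u'(x)^2 dx = ∫_0^5 (0) dx. Term by term:
    ∫_0^5 0 dx = 0.
Adding: ||u||_{H^1}^2 = 5 + 0 = 5.


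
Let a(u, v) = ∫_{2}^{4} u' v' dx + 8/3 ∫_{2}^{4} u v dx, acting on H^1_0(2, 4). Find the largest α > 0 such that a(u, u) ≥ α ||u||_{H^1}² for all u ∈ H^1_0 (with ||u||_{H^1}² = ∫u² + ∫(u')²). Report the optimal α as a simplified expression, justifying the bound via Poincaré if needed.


α = 1

Coercivity of a(·,·) on H^1_0(2, 4) means a(u, u) ≥ α ||u||_{H^1}² for every u ∈ H^1_0.
The interval has length L = 2, and Poincaré/coercivity depend only on L. Here a(u, u) = ∫(u')² + (8/3)·∫u².
Here c = 8/3 ≥ 1, so a(u,u) = ∫(u')² + c∫u² ≥ ∫(u')² + ∫u² = ||u||_{H^1}², i.e. α = 1 works. No larger α is possible: a(u,u) ≥ α||u||_{H^1}² means (1−α)∫(u')² ≥ (α−c)∫u², and for the modes u_n = sin(nπ(x−x₀)/L) (x₀ the left endpoint) one has ∫u_n²/∫(u_n')² = (L/(nπ))² → 0, so a(u_n,u_n)/||u_n||_{H^1}² → 1. Hence the optimal constant is α = 1.
Therefore α = 1.


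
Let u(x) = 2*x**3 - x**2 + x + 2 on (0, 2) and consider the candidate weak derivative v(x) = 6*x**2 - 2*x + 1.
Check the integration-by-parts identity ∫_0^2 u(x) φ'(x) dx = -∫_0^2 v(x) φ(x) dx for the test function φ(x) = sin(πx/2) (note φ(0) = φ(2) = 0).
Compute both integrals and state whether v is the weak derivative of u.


LHS = -44/π + 192/π^3, RHS = -44/π + 192/π^3. Yes, v = u' weakly.

u(x) = 2*x**3 - x**2 + x + 2, classical derivative u'(x) = 6*x**2 - 2*x + 1.
φ(x) = sin(πx/2), so φ'(x) = π*cos(π*x/2)/2.
Note φ(0) = φ(2) = 0, so the boundary term u·φ vanishes.
LHS = ∫_0^2 u(x) φ'(x) dx = ∫_0^2 (π*x^3*cos(π*x/2) - π*x^2*cos(π*x/2)/2 + π*x*cos(π*x/2)/2 + π*cos(π*x/2)) dx. Term by term:
  ∫_0^2 π*cos(π*x/2) dx = 0;  ∫_0^2 π*x^3*cos(π*x/2) dx = -48/π + 192/π^3;  ∫_0^2 π*x*cos(π*x/2)/2 dx = -4/π;
  ∫_0^2 -π*x^2*cos(π*x/2)/2 dx = 8/π.
Sum: 0 + -48/π + 192/π^3 − 4/π + 8/π = -44/π + 192/π^3.
So LHS = -44/π + 192/π^3.
∫_0^2 v(x) φ(x) dx = ∫_0^2 (6*x^2*sin(π*x/2) - 2*x*sin(π*x/2) + sin(π*x/2)) dx. Term by term:
  ∫_0^2 -2*x*sin(π*x/2) dx = -8/π;  ∫_0^2 6*x^2*sin(π*x/2) dx = -192/π^3 + 48/π;  ∫_0^2 sin(π*x/2) dx = 4/π.
Sum: -8/π + -192/π^3 + 48/π + 4/π = -192/π^3 + 44/π.
So RHS = -∫_0^2 v(x) φ(x) dx = -44/π + 192/π^3.
LHS = RHS, so the identity holds for this test φ.
Moreover u is smooth here and v(x) = u'(x) = 6*x**2 - 2*x + 1 pointwise, so the identity holds for every test function. Hence v is the weak derivative of u.


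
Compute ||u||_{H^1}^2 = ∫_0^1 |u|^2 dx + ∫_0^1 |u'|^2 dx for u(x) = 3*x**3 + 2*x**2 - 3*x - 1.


||u||_{H^1}^2 = 1413/70

The H^1 norm (squared) on an interval (0, L) is
  ||u||_{H^1}^2 = ∫_0^L u(x)^2 dx + ∫_0^L u'(x)^2 dx.
Compute u'(x) = 9*x**2 + 4*x - 3.
Then u(x)^2 = 9*x**6 + 12*x**5 - 14*x**4 - 18*x**3 + 5*x**2 + 6*x + 1 and u'(x)^2 = 81*x**4 + 72*x**3 - 38*x**2 - 24*x + 9.
Integrate each monomial from 0 to 1 using ∫_0^1 c·x^n dx = c·1^(n+1)/(n+1):
  ∫_0^1 u(x)^2 dx = ∫_0^1 (9*x^6 + 12*x^5 - 14*x^4 - 18*x^3 + 5*x^2 + 6*x + 1) dx. Term by term:
    ∫_0^1 9*x^6 dx = 9/7;  ∫_0^1 12*x^5 dx = 2;  ∫_0^1 -14*x^4 dx = -14/5;
    ∫_0^1 -18*x^3 dx = -9/2;  ∫_0^1 5*x^2 dx = 5/3;  ∫_0^1 6*x dx = 3;
    ∫_0^1 1 dx = 1.
  Sum: 9/7 + 2 − 14/5 − 9/2 + 5/3 + 3 + 1 = 347/210.
  ∫_0^1 u'(x)^2 dx = ∫_0^1 (81*x^4 + 72*x^3 - 38*x^2 - 24*x + 9) dx. Term by term:
    ∫_0^1 81*x^4 dx = 81/5;  ∫_0^1 72*x^3 dx = 18;  ∫_0^1 -38*x^2 dx = -38/3;
    ∫_0^1 -24*x dx = -12;  ∫_0^1 9 dx = 9.
  Sum: 81/5 + 18 − 38/3 − 12 + 9 = 278/15.
Adding: ||u||_{H^1}^2 = 347/210 + 278/15 = 1413/70.


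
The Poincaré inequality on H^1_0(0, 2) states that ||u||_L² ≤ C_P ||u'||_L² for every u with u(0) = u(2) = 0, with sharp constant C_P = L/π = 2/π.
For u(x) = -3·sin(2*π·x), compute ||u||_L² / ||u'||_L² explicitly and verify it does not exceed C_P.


||u||_L² / ||u'||_L² = 1/(2*π) < C_P = 2/π.

u(x) = -3·sin(2*π·x), so u'(x) = -6*π*cos(2*π*x).
Writing u(x) = A·sin(kπx/L) with A = -3 and k = 4, use ∫_0^L sin²(kπx/L) dx = L/2 and ∫_0^L cos²(kπx/L) dx = L/2.
u² = 9·sin²(2*π·x) and (u')² = 36*π^2·cos²(2*π·x), and each of sin², cos² integrates to L/2 = 1 over (0, 2).
∫_0^2 u² dx = 9, so ||u||_L² = 3.
∫_0^2 (u')² dx = 36*π^2, so ||u'||_L² = 6*π.
Ratio ||u||_L² / ||u'||_L² = 1/(2*π).
Sharp Poincaré constant on H^1_0(0, 2) is C_P = L/π = 2/π, achieved by sin(π/2·x).
This is the k = 4 harmonic; the ratio L/(kπ) is strictly less than C_P = L/π, consistent with the sharp inequality ||u||_L² ≤ C_P ||u'||_L².


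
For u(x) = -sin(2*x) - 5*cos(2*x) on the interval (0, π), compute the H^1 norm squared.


||u||_{H^1(0,π)}^2 = 65*π

u'(x) = 10*sin(2*x) - 2*cos(2*x).
Expand u² and (u')² and integrate term by term on (0, π), using: for integers n ≥ 1, ∫_0^π sin²(nx) dx = ∫_0^π cos²(nx) dx = π/2; for n ≠ n', ∫_0^π sin(nx)sin(n'x) dx = ∫_0^π cos(nx)cos(n'x) dx = 0; and by product-to-sum, ∫_0^π sin(nx)cos(n'x) dx = ½∫_0^π [sin((n+n')x) + sin((n−n')x)] dx, which is 0 when n+n' is even and 2n/(n²−n'²) when n+n' is odd (it need not vanish on (0, π)).
  u² squared terms: (-1)²·∫sin(2x)² dx = 1·π/2 = π/2;  (-5)²·∫cos(2x)² dx = 25·π/2 = 25*π/2.
  u² cross terms: 2·(-1)·(-5)·∫sin(2x)·cos(2x) dx = 10·(0) = 0.
  So ∫_0^π u² dx = π/2 + 25*π/2 + 0 = 13*π.
  (u')² squared terms: (-2)²·∫cos(2x)² dx = 4·π/2 = 2*π;  (10)²·∫sin(2x)² dx = 100·π/2 = 50*π.
  (u')² cross terms: 2·(-2)·(10)·∫cos(2x)·sin(2x) dx = -40·(0) = 0.
  So ∫_0^π (u')² dx = 2*π + 50*π + 0 = 52*π.
||u||_{H^1}^2 = (13*π) + (52*π) = 65*π.


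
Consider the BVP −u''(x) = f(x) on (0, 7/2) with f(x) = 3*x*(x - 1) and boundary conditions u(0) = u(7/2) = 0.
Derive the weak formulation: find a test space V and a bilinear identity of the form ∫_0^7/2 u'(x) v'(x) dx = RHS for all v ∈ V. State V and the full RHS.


V = H^1_0(0, 7/2) (so v(0) = v(7/2) = 0); weak form: ∫_0^7/2 u'v' dx = ∫_0^7/2 (3*x*(x - 1)) v dx for all v ∈ V.

Multiply both sides by a test function v and integrate from 0 to 7/2:
  ∫_0^7/2 −u''(x) v(x) dx = ∫_0^7/2 f(x) v(x) dx.
Integrate the LHS by parts once:
  ∫_0^7/2 −u'' v dx = −[u'(x) v(x)]_0^7/2 + ∫_0^7/2 u'(x) v'(x) dx.
Thus ∫_0^7/2 u'(x) v'(x) dx = ∫_0^7/2 f(x) v(x) dx + [u'(x) v(x)]_0^7/2.
Choose V so that boundary terms are either known or forced to vanish.
u is Dirichlet: u(0) = u(7/2) = 0. Let V = H^1_0(0, 7/2); then v(0) = v(7/2) = 0, and [u' v]_0^7/2 = 0.
Weak formulation: find u (satisfying any essential BC) such that ∫_0^7/2 u'(x) v'(x) dx = ∫_0^7/2 f v dx for all v ∈ V.
Substituting f(x) = 3*x*(x - 1), the right-hand side is ∫_0^7/2 (3*x*(x - 1)) v dx.


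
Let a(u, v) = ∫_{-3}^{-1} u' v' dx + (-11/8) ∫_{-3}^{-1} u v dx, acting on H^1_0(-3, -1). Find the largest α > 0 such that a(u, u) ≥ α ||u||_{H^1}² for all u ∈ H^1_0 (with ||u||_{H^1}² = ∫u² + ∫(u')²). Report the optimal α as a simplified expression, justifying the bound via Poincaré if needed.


α = (-11/2 + π^2)/(4 + π^2)

Coercivity of a(·,·) on H^1_0(-3, -1) means a(u, u) ≥ α ||u||_{H^1}² for every u ∈ H^1_0.
The interval has length L = 2, and Poincaré/coercivity depend only on L. Here a(u, u) = ∫(u')² + (-11/8)·∫u².
Here c = -11/8 < 0 with |c| < (π/L)² = π^2/4, so coercivity still holds. The condition a(u,u) ≥ α||u||_{H^1}² reads (1−α)∫(u')² ≥ (α−c)∫u². Any admissible α is ≤ 1 (rapidly oscillating u have ∫u²/∫(u')² → 0), and α = 1 would force 0 ≥ (1−c)∫u², impossible since c < 1; so 1−α > 0. By the sharp Poincaré inequality on H^1_0 of an interval of length L, ∫(u')² ≥ (π/L)²∫u² with equality for the first sine mode sin(π(x−x₀)/L) (x₀ the left endpoint), so the inequality holds for all u iff (1−α)(π/L)² ≥ α − c, i.e. α ≤ ((π/L)² + c)/((π/L)² + 1) = (1 + c(L/π)²)/(1 + (L/π)²). (Direct route, valid since c ≤ 0: Poincaré gives c∫u² ≥ c(L/π)²∫(u')², so a(u,u) ≥ (1 + c(L/π)²)∫(u')², while ||u||_{H^1}² ≤ (1 + (L/π)²)∫(u')²; dividing yields the same α.) With (π/L)² = π^2/4 and c = -11/8, the largest admissible constant is α = ((π/L)² + c)/((π/L)² + 1).
Simplifying, α = (-11/2 + π^2)/(4 + π^2).


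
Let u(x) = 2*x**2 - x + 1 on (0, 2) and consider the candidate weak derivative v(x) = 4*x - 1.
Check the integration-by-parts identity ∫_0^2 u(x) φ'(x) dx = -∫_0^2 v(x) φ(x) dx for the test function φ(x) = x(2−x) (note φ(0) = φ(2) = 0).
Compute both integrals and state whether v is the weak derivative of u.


LHS = -4, RHS = -4. Yes, v = u' weakly.

u(x) = 2*x**2 - x + 1, classical derivative u'(x) = 4*x - 1.
φ(x) = x(2−x), so φ'(x) = 2 - 2*x.
Note φ(0) = φ(2) = 0, so the boundary term u·φ vanishes.
LHS = ∫_0^2 u(x) φ'(x) dx = ∫_0^2 (-4*x^3 + 6*x^2 - 4*x + 2) dx. Term by term:
  ∫_0^2 -4*x^3 dx = -16;  ∫_0^2 6*x^2 dx = 16;  ∫_0^2 -4*x dx = -8;
  ∫_0^2 2 dx = 4.
Sum: -16 + 16 − 8 + 4 = -4.
So LHS = -4.
∫_0^2 v(x) φ(x) dx = ∫_0^2 (-4*x^3 + 9*x^2 - 2*x) dx. Term by term:
  ∫_0^2 -4*x^3 dx = -16;  ∫_0^2 9*x^2 dx = 24;  ∫_0^2 -2*x dx = -4.
Sum: -16 + 24 − 4 = 4.
So RHS = -∫_0^2 v(x) φ(x) dx = -4.
LHS = RHS, so the identity holds for this test φ.
Moreover u is smooth here and v(x) = u'(x) = 4*x - 1 pointwise, so the identity holds for every test function. Hence v is the weak derivative of u.


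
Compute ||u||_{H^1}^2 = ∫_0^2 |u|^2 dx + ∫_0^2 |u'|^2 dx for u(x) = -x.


||u||_{H^1}^2 = 14/3

The H^1 norm (squared) on an interval (0, L) is
  ||u||_{H^1}^2 = ∫_0^L u(x)^2 dx + ∫_0^L u'(x)^2 dx.
Compute u'(x) = -1.
Then u(x)^2 = x**2 and u'(x)^2 = 1.
Integrate each monomial from 0 to 2 using ∫_0^2 c·x^n dx = c·2^(n+1)/(n+1):
  ∫_0^2 u(x)^2 dx = ∫_0^2 (x^2) dx. Term by term:
    ∫_0^2 x^2 dx = 8/3.
  ∫_0^2 u'(x)^2 dx = ∫_0^2 (1) dx. Term by term:
    ∫_0^2 1 dx = 2.
Adding: ||u||_{H^1}^2 = 8/3 + 2 = 14/3.


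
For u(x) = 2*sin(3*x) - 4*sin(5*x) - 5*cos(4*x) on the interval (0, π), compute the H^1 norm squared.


||u||_{H^1(0,π)}^2 = 65960/63 + 881*π/2

u'(x) = 20*sin(4*x) + 6*cos(3*x) - 20*cos(5*x).
Expand u² and (u')² and integrate term by term on (0, π), using: for integers n ≥ 1, ∫_0^π sin²(nx) dx = ∫_0^π cos²(nx) dx = π/2; for n ≠ n', ∫_0^π sin(nx)sin(n'x) dx = ∫_0^π cos(nx)cos(n'x) dx = 0; and by product-to-sum, ∫_0^π sin(nx)cos(n'x) dx = ½∫_0^π [sin((n+n')x) + sin((n−n')x)] dx, which is 0 when n+n' is even and 2n/(n²−n'²) when n+n' is odd (it need not vanish on (0, π)).
  u² squared terms: (-5)²·∫cos(4x)² dx = 25·π/2 = 25*π/2;  (-4)²·∫sin(5x)² dx = 16·π/2 = 8*π;  (2)²·∫sin(3x)² dx = 4·π/2 = 2*π.
  u² cross terms: 2·(-5)·(-4)·∫cos(4x)·sin(5x) dx = 40·(10/9) = 400/9;  2·(-5)·(2)·∫cos(4x)·sin(3x) dx = -20·(-6/7) = 120/7;  2·(-4)·(2)·∫sin(5x)·sin(3x) dx = -16·(0) = 0.
  So ∫_0^π u² dx = 25*π/2 + 8*π + 2*π + 400/9 + 120/7 + 0 = 3880/63 + 45*π/2.
  (u')² squared terms: (-20)²·∫cos(5x)² dx = 400·π/2 = 200*π;  (6)²·∫cos(3x)² dx = 36·π/2 = 18*π;  (20)²·∫sin(4x)² dx = 400·π/2 = 200*π.
  (u')² cross terms: 2·(-20)·(6)·∫cos(5x)·cos(3x) dx = -240·(0) = 0;  2·(-20)·(20)·∫cos(5x)·sin(4x) dx = -800·(-8/9) = 6400/9;  2·(6)·(20)·∫cos(3x)·sin(4x) dx = 240·(8/7) = 1920/7.
  So ∫_0^π (u')² dx = 200*π + 18*π + 200*π + 0 + 6400/9 + 1920/7 = 62080/63 + 418*π.
||u||_{H^1}^2 = (3880/63 + 45*π/2) + (62080/63 + 418*π) = 65960/63 + 881*π/2.


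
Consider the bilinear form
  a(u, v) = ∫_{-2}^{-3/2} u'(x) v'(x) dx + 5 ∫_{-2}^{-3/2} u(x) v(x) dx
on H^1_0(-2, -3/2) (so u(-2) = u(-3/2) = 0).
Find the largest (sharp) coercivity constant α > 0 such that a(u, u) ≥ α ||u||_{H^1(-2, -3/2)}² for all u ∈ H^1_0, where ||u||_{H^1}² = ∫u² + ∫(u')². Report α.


α = 1

Coercivity of a(·,·) on H^1_0(-2, -3/2) means a(u, u) ≥ α ||u||_{H^1}² for every u ∈ H^1_0.
The interval has length L = 1/2, and Poincaré/coercivity depend only on L. Here a(u, u) = ∫(u')² + (5)·∫u².
Here c = 5 ≥ 1, so a(u,u) = ∫(u')² + c∫u² ≥ ∫(u')² + ∫u² = ||u||_{H^1}², i.e. α = 1 works. No larger α is possible: a(u,u) ≥ α||u||_{H^1}² means (1−α)∫(u')² ≥ (α−c)∫u², and for the modes u_n = sin(nπ(x−x₀)/L) (x₀ the left endpoint) one has ∫u_n²/∫(u_n')² = (L/(nπ))² → 0, so a(u_n,u_n)/||u_n||_{H^1}² → 1. Hence the optimal constant is α = 1.
Therefore α = 1.


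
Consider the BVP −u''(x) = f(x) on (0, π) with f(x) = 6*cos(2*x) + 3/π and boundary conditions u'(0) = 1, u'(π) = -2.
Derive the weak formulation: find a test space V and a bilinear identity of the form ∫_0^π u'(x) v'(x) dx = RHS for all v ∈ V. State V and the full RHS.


V = H^1(0, π) (v unrestricted at boundary; u is determined up to an additive constant); weak form: ∫_0^π u'v' dx = ∫_0^π (6*cos(2*x) + 3/π) v dx − 2·v(π) − v(0) for all v ∈ V.

Multiply both sides by a test function v and integrate from 0 to π:
  ∫_0^π −u''(x) v(x) dx = ∫_0^π f(x) v(x) dx.
Integrate the LHS by parts once:
  ∫_0^π −u'' v dx = −[u'(x) v(x)]_0^π + ∫_0^π u'(x) v'(x) dx.
Thus ∫_0^π u'(x) v'(x) dx = ∫_0^π f(x) v(x) dx + [u'(x) v(x)]_0^π.
Choose V so that boundary terms are either known or forced to vanish.
u has inhomogeneous Neumann u'(0) = 1, u'(π) = -2. [u' v]_0^π = (-2)·v(π) − (1)·v(0) = − 2·v(π) − v(0). Take V = H^1(0, π); boundary term becomes part of RHS.
Weak formulation: find u (satisfying any essential BC) such that ∫_0^π u'(x) v'(x) dx = ∫_0^π f v dx − 2·v(π) − v(0) for all v ∈ V (Neumann data are natural BCs: they enter the RHS as boundary terms).
Substituting f(x) = 6*cos(2*x) + 3/π, the right-hand side is ∫_0^π (6*cos(2*x) + 3/π) v dx − 2·v(π) − v(0).
Compatibility check (pure Neumann): taking v ≡ 1 ∈ V gives 0 = ∫_0^π f dx + (-2) − (1), i.e. ∫_0^π f dx must equal u'(0) − u'(π) = 3. Indeed ∫_0^π (6*cos(2*x) + 3/π) dx = 3, so the data are compatible. The solution is then unique only up to an additive constant (fix it e.g. by requiring ∫_0^π u dx = 0).


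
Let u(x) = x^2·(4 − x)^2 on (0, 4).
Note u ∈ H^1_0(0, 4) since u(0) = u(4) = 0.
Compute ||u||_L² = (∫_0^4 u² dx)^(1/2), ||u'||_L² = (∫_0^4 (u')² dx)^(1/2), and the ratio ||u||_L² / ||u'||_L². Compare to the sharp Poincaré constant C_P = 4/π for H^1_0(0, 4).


||u||_L² / ||u'||_L² = 2*sqrt(3)/3 < C_P = 4/π.

u(x) = x^2·(4 − x)^2, so u'(x) = 4*x*(x - 4)*(x - 2).
u(x) = x^2·(4 − x)^2 vanishes at x = 0 and x = 4, so u ∈ H^1_0(0, 4). Differentiate via the product rule and integrate the resulting polynomials term by term.
  ∫_0^4 u² dx = ∫_0^4 (x^8 - 16*x^7 + 96*x^6 - 256*x^5 + 256*x^4) dx. Term by term:
    ∫_0^4 x^8 dx = 262144/9;  ∫_0^4 -16*x^7 dx = -131072;  ∫_0^4 96*x^6 dx = 1572864/7;
    ∫_0^4 -256*x^5 dx = -524288/3;  ∫_0^4 256*x^4 dx = 262144/5.
  Sum: 262144/9 − 131072 + 1572864/7 − 524288/3 + 262144/5 = 131072/315.
  ∫_0^4 (u')² dx = ∫_0^4 (16*x^6 - 192*x^5 + 832*x^4 - 1536*x^3 + 1024*x^2) dx. Term by term:
    ∫_0^4 16*x^6 dx = 262144/7;  ∫_0^4 -192*x^5 dx = -131072;  ∫_0^4 832*x^4 dx = 851968/5;
    ∫_0^4 -1536*x^3 dx = -98304;  ∫_0^4 1024*x^2 dx = 65536/3.
  Sum: 262144/7 − 131072 + 851968/5 − 98304 + 65536/3 = 32768/105.
∫_0^4 u² dx = 131072/315, so ||u||_L² = 256*sqrt(70)/105.
∫_0^4 (u')² dx = 32768/105, so ||u'||_L² = 128*sqrt(210)/105.
Ratio ||u||_L² / ||u'||_L² = 2*sqrt(3)/3.
Sharp Poincaré constant on H^1_0(0, 4) is C_P = L/π = 4/π, achieved by sin(π/4·x).
A polynomial bump cannot attain the sharp Poincaré constant (only the first sine eigenfunction does), so the ratio is strictly less than C_P, consistent with ||u||_L² ≤ C_P ||u'||_L².


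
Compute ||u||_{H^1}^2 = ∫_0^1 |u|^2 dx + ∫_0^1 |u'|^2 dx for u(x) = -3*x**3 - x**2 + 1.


||u||_{H^1}^2 = 5849/210

The H^1 norm (squared) on an interval (0, L) is
  ||u||_{H^1}^2 = ∫_0^L u(x)^2 dx + ∫_0^L u'(x)^2 dx.
Compute u'(x) = -9*x**2 - 2*x.
Then u(x)^2 = 9*x**6 + 6*x**5 + x**4 - 6*x**3 - 2*x**2 + 1 and u'(x)^2 = 81*x**4 + 36*x**3 + 4*x**2.
Integrate each monomial from 0 to 1 using ∫_0^1 c·x^n dx = c·1^(n+1)/(n+1):
  ∫_0^1 u(x)^2 dx = ∫_0^1 (9*x^6 + 6*x^5 + x^4 - 6*x^3 - 2*x^2 + 1) dx. Term by term:
    ∫_0^1 9*x^6 dx = 9/7;  ∫_0^1 6*x^5 dx = 1;  ∫_0^1 x^4 dx = 1/5;
    ∫_0^1 -6*x^3 dx = -3/2;  ∫_0^1 -2*x^2 dx = -2/3;  ∫_0^1 1 dx = 1.
  Sum: 9/7 + 1 + 1/5 − 3/2 − 2/3 + 1 = 277/210.
  ∫_0^1 u'(x)^2 dx = ∫_0^1 (81*x^4 + 36*x^3 + 4*x^2) dx. Term by term:
    ∫_0^1 81*x^4 dx = 81/5;  ∫_0^1 36*x^3 dx = 9;  ∫_0^1 4*x^2 dx = 4/3.
  Sum: 81/5 + 9 + 4/3 = 398/15.
Adding: ||u||_{H^1}^2 = 277/210 + 398/15 = 5849/210.


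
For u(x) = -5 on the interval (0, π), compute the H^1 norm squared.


||u||_{H^1(0,π)}^2 = 25*π

u'(x) = 0.
Expand u² and (u')² and integrate term by term on (0, π), using: for integers n ≥ 1, ∫_0^π sin²(nx) dx = ∫_0^π cos²(nx) dx = π/2; for n ≠ n', ∫_0^π sin(nx)sin(n'x) dx = ∫_0^π cos(nx)cos(n'x) dx = 0; and by product-to-sum, ∫_0^π sin(nx)cos(n'x) dx = ½∫_0^π [sin((n+n')x) + sin((n−n')x)] dx, which is 0 when n+n' is even and 2n/(n²−n'²) when n+n' is odd (it need not vanish on (0, π)). For the constant mode: ∫_0^π 1 dx = π, ∫_0^π cos(nx) dx = 0, ∫_0^π sin(nx) dx = (1−(−1)^n)/n.
  u² squared terms: (-5)²·∫1 dx = 25·π = 25*π.
  So ∫_0^π u² dx = 25*π.
  u' ≡ 0, so ∫_0^π (u')² dx = 0.
||u||_{H^1}^2 = (25*π) + (0) = 25*π.


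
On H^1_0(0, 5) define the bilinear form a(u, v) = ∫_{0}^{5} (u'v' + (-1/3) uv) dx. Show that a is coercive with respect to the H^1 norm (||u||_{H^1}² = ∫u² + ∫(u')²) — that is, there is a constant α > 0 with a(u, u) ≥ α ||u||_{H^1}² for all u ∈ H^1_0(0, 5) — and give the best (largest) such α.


α = (-25/3 + π^2)/(π^2 + 25)

Coercivity of a(·,·) on H^1_0(0, 5) means a(u, u) ≥ α ||u||_{H^1}² for every u ∈ H^1_0.
The interval has length L = 5, and Poincaré/coercivity depend only on L. Here a(u, u) = ∫(u')² + (-1/3)·∫u².
Here c = -1/3 < 0 with |c| < (π/L)² = π^2/25, so coercivity still holds. The condition a(u,u) ≥ α||u||_{H^1}² reads (1−α)∫(u')² ≥ (α−c)∫u². Any admissible α is ≤ 1 (rapidly oscillating u have ∫u²/∫(u')² → 0), and α = 1 would force 0 ≥ (1−c)∫u², impossible since c < 1; so 1−α > 0. By the sharp Poincaré inequality on H^1_0 of an interval of length L, ∫(u')² ≥ (π/L)²∫u² with equality for the first sine mode sin(π(x−x₀)/L) (x₀ the left endpoint), so the inequality holds for all u iff (1−α)(π/L)² ≥ α − c, i.e. α ≤ ((π/L)² + c)/((π/L)² + 1) = (1 + c(L/π)²)/(1 + (L/π)²). (Direct route, valid since c ≤ 0: Poincaré gives c∫u² ≥ c(L/π)²∫(u')², so a(u,u) ≥ (1 + c(L/π)²)∫(u')², while ||u||_{H^1}² ≤ (1 + (L/π)²)∫(u')²; dividing yields the same α.) With (π/L)² = π^2/25 and c = -1/3, the largest admissible constant is α = ((π/L)² + c)/((π/L)² + 1).
Simplifying, α = (-25/3 + π^2)/(π^2 + 25).


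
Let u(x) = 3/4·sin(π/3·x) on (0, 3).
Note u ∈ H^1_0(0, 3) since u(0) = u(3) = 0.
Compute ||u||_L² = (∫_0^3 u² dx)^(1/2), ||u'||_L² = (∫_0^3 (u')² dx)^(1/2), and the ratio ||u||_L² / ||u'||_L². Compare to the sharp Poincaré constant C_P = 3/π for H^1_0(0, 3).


||u||_L² / ||u'||_L² = 3/π = C_P.

u(x) = 3/4·sin(π/3·x), so u'(x) = π*cos(π*x/3)/4.
Writing u(x) = A·sin(kπx/L) with A = 3/4 and k = 1, use ∫_0^L sin²(kπx/L) dx = L/2 and ∫_0^L cos²(kπx/L) dx = L/2.
u² = 9/16·sin²(π/3·x) and (u')² = π^2/16·cos²(π/3·x), and each of sin², cos² integrates to L/2 = 3/2 over (0, 3).
∫_0^3 u² dx = 27/32, so ||u||_L² = 3*sqrt(6)/8.
∫_0^3 (u')² dx = 3*π^2/32, so ||u'||_L² = sqrt(6)*π/8.
Ratio ||u||_L² / ||u'||_L² = 3/π.
Sharp Poincaré constant on H^1_0(0, 3) is C_P = L/π = 3/π, achieved by sin(π/3·x).
This is the k = 1 eigenfunction (up to amplitude), so the ratio equals the sharp Poincaré constant exactly.


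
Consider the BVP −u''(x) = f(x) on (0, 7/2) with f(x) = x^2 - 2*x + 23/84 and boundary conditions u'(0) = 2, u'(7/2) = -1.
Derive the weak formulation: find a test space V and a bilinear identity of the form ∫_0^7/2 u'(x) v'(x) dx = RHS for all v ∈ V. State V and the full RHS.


V = H^1(0, 7/2) (v unrestricted at boundary; u is determined up to an additive constant); weak form: ∫_0^7/2 u'v' dx = ∫_0^7/2 (x^2 - 2*x + 23/84) v dx − v(7/2) − 2·v(0) for all v ∈ V.

Multiply both sides by a test function v and integrate from 0 to 7/2:
  ∫_0^7/2 −u''(x) v(x) dx = ∫_0^7/2 f(x) v(x) dx.
Integrate the LHS by parts once:
  ∫_0^7/2 −u'' v dx = −[u'(x) v(x)]_0^7/2 + ∫_0^7/2 u'(x) v'(x) dx.
Thus ∫_0^7/2 u'(x) v'(x) dx = ∫_0^7/2 f(x) v(x) dx + [u'(x) v(x)]_0^7/2.
Choose V so that boundary terms are either known or forced to vanish.
u has inhomogeneous Neumann u'(0) = 2, u'(7/2) = -1. [u' v]_0^7/2 = (-1)·v(7/2) − (2)·v(0) = − v(7/2) − 2·v(0). Take V = H^1(0, 7/2); boundary term becomes part of RHS.
Weak formulation: find u (satisfying any essential BC) such that ∫_0^7/2 u'(x) v'(x) dx = ∫_0^7/2 f v dx − v(7/2) − 2·v(0) for all v ∈ V (Neumann data are natural BCs: they enter the RHS as boundary terms).
Substituting f(x) = x^2 - 2*x + 23/84, the right-hand side is ∫_0^7/2 (x^2 - 2*x + 23/84) v dx − v(7/2) − 2·v(0).
Compatibility check (pure Neumann): taking v ≡ 1 ∈ V gives 0 = ∫_0^7/2 f dx + (-1) − (2), i.e. ∫_0^7/2 f dx must equal u'(0) − u'(7/2) = 3. Indeed ∫_0^7/2 (x^2 - 2*x + 23/84) dx = 3, so the data are compatible. The solution is then unique only up to an additive constant (fix it e.g. by requiring ∫_0^7/2 u dx = 0).


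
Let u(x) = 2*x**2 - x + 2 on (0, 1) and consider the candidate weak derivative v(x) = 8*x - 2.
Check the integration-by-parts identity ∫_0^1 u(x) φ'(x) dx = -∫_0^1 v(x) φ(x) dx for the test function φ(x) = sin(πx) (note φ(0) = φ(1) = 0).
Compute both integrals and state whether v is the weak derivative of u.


LHS = -2/π, RHS = -4/π. No, v is not the weak derivative of u.

u(x) = 2*x**2 - x + 2, classical derivative u'(x) = 4*x - 1.
φ(x) = sin(πx), so φ'(x) = π*cos(π*x).
Note φ(0) = φ(1) = 0, so the boundary term u·φ vanishes.
LHS = ∫_0^1 u(x) φ'(x) dx = ∫_0^1 (2*π*x^2*cos(π*x) - π*x*cos(π*x) + 2*π*cos(π*x)) dx. Term by term:
  ∫_0^1 2*π*cos(π*x) dx = 0;  ∫_0^1 -π*x*cos(π*x) dx = 2/π;  ∫_0^1 2*π*x^2*cos(π*x) dx = -4/π.
Sum: 0 + 2/π − 4/π = -2/π.
So LHS = -2/π.
∫_0^1 v(x) φ(x) dx = ∫_0^1 (8*x*sin(π*x) - 2*sin(π*x)) dx. Term by term:
  ∫_0^1 -2*sin(π*x) dx = -4/π;  ∫_0^1 8*x*sin(π*x) dx = 8/π.
Sum: -4/π + 8/π = 4/π.
So RHS = -∫_0^1 v(x) φ(x) dx = -4/π.
LHS − RHS = 2/π ≠ 0, so the identity fails.
(For a valid weak derivative the identity must hold for EVERY test function, in particular this one. The failure shows v is NOT the weak derivative of u.)
Correct weak derivative would be u'(x) = 4*x - 1.


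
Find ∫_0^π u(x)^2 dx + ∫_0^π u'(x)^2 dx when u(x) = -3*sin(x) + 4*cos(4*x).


||u||_{H^1(0,π)}^2 = 272/5 + 145*π

u'(x) = -16*sin(4*x) - 3*cos(x).
Expand u² and (u')² and integrate term by term on (0, π), using: for integers n ≥ 1, ∫_0^π sin²(nx) dx = ∫_0^π cos²(nx) dx = π/2; for n ≠ n', ∫_0^π sin(nx)sin(n'x) dx = ∫_0^π cos(nx)cos(n'x) dx = 0; and by product-to-sum, ∫_0^π sin(nx)cos(n'x) dx = ½∫_0^π [sin((n+n')x) + sin((n−n')x)] dx, which is 0 when n+n' is even and 2n/(n²−n'²) when n+n' is odd (it need not vanish on (0, π)).
  u² squared terms: (-3)²·∫sin(x)² dx = 9·π/2 = 9*π/2;  (4)²·∫cos(4x)² dx = 16·π/2 = 8*π.
  u² cross terms: 2·(-3)·(4)·∫sin(x)·cos(4x) dx = -24·(-2/15) = 16/5.
  So ∫_0^π u² dx = 9*π/2 + 8*π + 16/5 = 16/5 + 25*π/2.
  (u')² squared terms: (-16)²·∫sin(4x)² dx = 256·π/2 = 128*π;  (-3)²·∫cos(x)² dx = 9·π/2 = 9*π/2.
  (u')² cross terms: 2·(-16)·(-3)·∫sin(4x)·cos(x) dx = 96·(8/15) = 256/5.
  So ∫_0^π (u')² dx = 128*π + 9*π/2 + 256/5 = 256/5 + 265*π/2.
||u||_{H^1}^2 = (16/5 + 25*π/2) + (256/5 + 265*π/2) = 272/5 + 145*π.


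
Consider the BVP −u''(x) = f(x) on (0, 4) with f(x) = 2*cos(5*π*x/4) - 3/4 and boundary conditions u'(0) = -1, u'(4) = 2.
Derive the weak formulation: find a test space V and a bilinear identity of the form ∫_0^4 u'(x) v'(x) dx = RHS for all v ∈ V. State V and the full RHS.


V = H^1(0, 4) (v unrestricted at boundary; u is determined up to an additive constant); weak form: ∫_0^4 u'v' dx = ∫_0^4 (2*cos(5*π*x/4) - 3/4) v dx + 2·v(4) + v(0) for all v ∈ V.

Multiply both sides by a test function v and integrate from 0 to 4:
  ∫_0^4 −u''(x) v(x) dx = ∫_0^4 f(x) v(x) dx.
Integrate the LHS by parts once:
  ∫_0^4 −u'' v dx = −[u'(x) v(x)]_0^4 + ∫_0^4 u'(x) v'(x) dx.
Thus ∫_0^4 u'(x) v'(x) dx = ∫_0^4 f(x) v(x) dx + [u'(x) v(x)]_0^4.
Choose V so that boundary terms are either known or forced to vanish.
u has inhomogeneous Neumann u'(0) = -1, u'(4) = 2. [u' v]_0^4 = (2)·v(4) − (-1)·v(0) = 2·v(4) + v(0). Take V = H^1(0, 4); boundary term becomes part of RHS.
Weak formulation: find u (satisfying any essential BC) such that ∫_0^4 u'(x) v'(x) dx = ∫_0^4 f v dx + 2·v(4) + v(0) for all v ∈ V (Neumann data are natural BCs: they enter the RHS as boundary terms).
Substituting f(x) = 2*cos(5*π*x/4) - 3/4, the right-hand side is ∫_0^4 (2*cos(5*π*x/4) - 3/4) v dx + 2·v(4) + v(0).
Compatibility check (pure Neumann): taking v ≡ 1 ∈ V gives 0 = ∫_0^4 f dx + (2) − (-1), i.e. ∫_0^4 f dx must equal u'(0) − u'(4) = -3. Indeed ∫_0^4 (2*cos(5*π*x/4) - 3/4) dx = -3, so the data are compatible. The solution is then unique only up to an additive constant (fix it e.g. by requiring ∫_0^4 u dx = 0).


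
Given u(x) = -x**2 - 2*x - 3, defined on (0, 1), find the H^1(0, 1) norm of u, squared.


||u||_{H^1}^2 = 433/15

The H^1 norm (squared) on an interval (0, L) is
  ||u||_{H^1}^2 = ∫_0^L u(x)^2 dx + ∫_0^L u'(x)^2 dx.
Compute u'(x) = -2*x - 2.
Then u(x)^2 = x**4 + 4*x**3 + 10*x**2 + 12*x + 9 and u'(x)^2 = 4*x**2 + 8*x + 4.
Integrate each monomial from 0 to 1 using ∫_0^1 c·x^n dx = c·1^(n+1)/(n+1):
  ∫_0^1 u(x)^2 dx = ∫_0^1 (x^4 + 4*x^3 + 10*x^2 + 12*x + 9) dx. Term by term:
    ∫_0^1 x^4 dx = 1/5;  ∫_0^1 4*x^3 dx = 1;  ∫_0^1 10*x^2 dx = 10/3;
    ∫_0^1 12*x dx = 6;  ∫_0^1 9 dx = 9.
  Sum: 1/5 + 1 + 10/3 + 6 + 9 = 293/15.
  ∫_0^1 u'(x)^2 dx = ∫_0^1 (4*x^2 + 8*x + 4) dx. Term by term:
    ∫_0^1 4*x^2 dx = 4/3;  ∫_0^1 8*x dx = 4;  ∫_0^1 4 dx = 4.
  Sum: 4/3 + 4 + 4 = 28/3.
Adding: ||u||_{H^1}^2 = 293/15 + 28/3 = 433/15.


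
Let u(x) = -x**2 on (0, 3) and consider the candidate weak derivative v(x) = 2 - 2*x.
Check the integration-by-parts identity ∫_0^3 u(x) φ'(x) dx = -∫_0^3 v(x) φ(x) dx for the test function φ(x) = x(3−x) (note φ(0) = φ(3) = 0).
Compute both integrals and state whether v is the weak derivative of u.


LHS = 27/2, RHS = 9/2. No, v is not the weak derivative of u.

u(x) = -x**2, classical derivative u'(x) = -2*x.
φ(x) = x(3−x), so φ'(x) = 3 - 2*x.
Note φ(0) = φ(3) = 0, so the boundary term u·φ vanishes.
LHS = ∫_0^3 u(x) φ'(x) dx = ∫_0^3 (2*x^3 - 3*x^2) dx. Term by term:
  ∫_0^3 2*x^3 dx = 81/2;  ∫_0^3 -3*x^2 dx = -27.
Sum: 81/2 − 27 = 27/2.
So LHS = 27/2.
∫_0^3 v(x) φ(x) dx = ∫_0^3 (2*x^3 - 8*x^2 + 6*x) dx. Term by term:
  ∫_0^3 2*x^3 dx = 81/2;  ∫_0^3 -8*x^2 dx = -72;  ∫_0^3 6*x dx = 27.
Sum: 81/2 − 72 + 27 = -9/2.
So RHS = -∫_0^3 v(x) φ(x) dx = 9/2.
LHS − RHS = 9 ≠ 0, so the identity fails.
(For a valid weak derivative the identity must hold for EVERY test function, in particular this one. The failure shows v is NOT the weak derivative of u.)
Correct weak derivative would be u'(x) = -2*x.


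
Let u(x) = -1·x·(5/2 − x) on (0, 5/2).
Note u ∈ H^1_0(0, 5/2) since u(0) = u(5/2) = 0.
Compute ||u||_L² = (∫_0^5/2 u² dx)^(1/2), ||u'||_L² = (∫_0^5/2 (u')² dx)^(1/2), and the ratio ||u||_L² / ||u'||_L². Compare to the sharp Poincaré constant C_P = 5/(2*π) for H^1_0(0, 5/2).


||u||_L² / ||u'||_L² = sqrt(10)/4 < C_P = 5/(2*π).

u(x) = -1·x·(5/2 − x), so u'(x) = 2*x - 5/2.
u(x) = -1·x·(5/2 − x) vanishes at x = 0 and x = 5/2, so u ∈ H^1_0(0, 5/2). Differentiate via the product rule and integrate the resulting polynomials term by term.
  ∫_0^5/2 u² dx = ∫_0^5/2 (x^4 - 5*x^3 + 25*x^2/4) dx. Term by term:
    ∫_0^5/2 x^4 dx = 625/32;  ∫_0^5/2 -5*x^3 dx = -3125/64;  ∫_0^5/2 25*x^2/4 dx = 3125/96.
  Sum: 625/32 − 3125/64 + 3125/96 = 625/192.
  ∫_0^5/2 (u')² dx = ∫_0^5/2 (4*x^2 - 10*x + 25/4) dx. Term by term:
    ∫_0^5/2 4*x^2 dx = 125/6;  ∫_0^5/2 -10*x dx = -125/4;  ∫_0^5/2 25/4 dx = 125/8.
  Sum: 125/6 − 125/4 + 125/8 = 125/24.
∫_0^5/2 u² dx = 625/192, so ||u||_L² = 25*sqrt(3)/24.
∫_0^5/2 (u')² dx = 125/24, so ||u'||_L² = 5*sqrt(30)/12.
Ratio ||u||_L² / ||u'||_L² = sqrt(10)/4.
Sharp Poincaré constant on H^1_0(0, 5/2) is C_P = L/π = 5/(2*π), achieved by sin(2*π/5·x).
A polynomial bump cannot attain the sharp Poincaré constant (only the first sine eigenfunction does), so the ratio is strictly less than C_P, consistent with ||u||_L² ≤ C_P ||u'||_L².


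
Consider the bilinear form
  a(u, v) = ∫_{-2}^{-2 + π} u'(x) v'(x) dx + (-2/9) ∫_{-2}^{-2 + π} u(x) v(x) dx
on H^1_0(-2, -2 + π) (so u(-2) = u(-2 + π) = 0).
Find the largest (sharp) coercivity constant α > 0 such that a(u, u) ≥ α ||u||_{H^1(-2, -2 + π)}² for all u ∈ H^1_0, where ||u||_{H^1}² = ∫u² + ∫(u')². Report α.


α = 7/18

Coercivity of a(·,·) on H^1_0(-2, -2 + π) means a(u, u) ≥ α ||u||_{H^1}² for every u ∈ H^1_0.
The interval has length L = π, and Poincaré/coercivity depend only on L. Here a(u, u) = ∫(u')² + (-2/9)·∫u².
Here c = -2/9 < 0 with |c| < (π/L)² = 1, so coercivity still holds. The condition a(u,u) ≥ α||u||_{H^1}² reads (1−α)∫(u')² ≥ (α−c)∫u². Any admissible α is ≤ 1 (rapidly oscillating u have ∫u²/∫(u')² → 0), and α = 1 would force 0 ≥ (1−c)∫u², impossible since c < 1; so 1−α > 0. By the sharp Poincaré inequality on H^1_0 of an interval of length L, ∫(u')² ≥ (π/L)²∫u² with equality for the first sine mode sin(π(x−x₀)/L) (x₀ the left endpoint), so the inequality holds for all u iff (1−α)(π/L)² ≥ α − c, i.e. α ≤ ((π/L)² + c)/((π/L)² + 1) = (1 + c(L/π)²)/(1 + (L/π)²). (Direct route, valid since c ≤ 0: Poincaré gives c∫u² ≥ c(L/π)²∫(u')², so a(u,u) ≥ (1 + c(L/π)²)∫(u')², while ||u||_{H^1}² ≤ (1 + (L/π)²)∫(u')²; dividing yields the same α.) With (π/L)² = 1 and c = -2/9, the largest admissible constant is α = ((π/L)² + c)/((π/L)² + 1).
Simplifying, α = 7/18.


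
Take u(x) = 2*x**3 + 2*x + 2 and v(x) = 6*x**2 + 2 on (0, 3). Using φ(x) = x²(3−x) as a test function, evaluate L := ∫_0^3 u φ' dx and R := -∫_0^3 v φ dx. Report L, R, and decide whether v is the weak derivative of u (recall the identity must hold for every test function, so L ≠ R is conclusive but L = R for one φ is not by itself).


LHS = -1593/10, RHS = -1593/10. Yes, v = u' weakly.

u(x) = 2*x**3 + 2*x + 2, classical derivative u'(x) = 6*x**2 + 2.
φ(x) = x²(3−x), so φ'(x) = 3*x*(2 - x).
Note φ(0) = φ(3) = 0, so the boundary term u·φ vanishes.
LHS = ∫_0^3 u(x) φ'(x) dx = ∫_0^3 (-6*x^5 + 12*x^4 - 6*x^3 + 6*x^2 + 12*x) dx. Term by term:
  ∫_0^3 -6*x^5 dx = -729;  ∫_0^3 12*x^4 dx = 2916/5;  ∫_0^3 -6*x^3 dx = -243/2;
  ∫_0^3 6*x^2 dx = 54;  ∫_0^3 12*x dx = 54.
Sum: -729 + 2916/5 − 243/2 + 54 + 54 = -1593/10.
So LHS = -1593/10.
∫_0^3 v(x) φ(x) dx = ∫_0^3 (-6*x^5 + 18*x^4 - 2*x^3 + 6*x^2) dx. Term by term:
  ∫_0^3 -6*x^5 dx = -729;  ∫_0^3 18*x^4 dx = 4374/5;  ∫_0^3 -2*x^3 dx = -81/2;
  ∫_0^3 6*x^2 dx = 54.
Sum: -729 + 4374/5 − 81/2 + 54 = 1593/10.
So RHS = -∫_0^3 v(x) φ(x) dx = -1593/10.
LHS = RHS, so the identity holds for this test φ.
Moreover u is smooth here and v(x) = u'(x) = 6*x**2 + 2 pointwise, so the identity holds for every test function. Hence v is the weak derivative of u.


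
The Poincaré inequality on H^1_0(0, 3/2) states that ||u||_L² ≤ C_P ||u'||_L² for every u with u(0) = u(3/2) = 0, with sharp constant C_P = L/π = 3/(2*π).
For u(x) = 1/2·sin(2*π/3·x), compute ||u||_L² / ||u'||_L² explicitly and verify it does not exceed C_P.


||u||_L² / ||u'||_L² = 3/(2*π) = C_P.

u(x) = 1/2·sin(2*π/3·x), so u'(x) = π*cos(2*π*x/3)/3.
Writing u(x) = A·sin(kπx/L) with A = 1/2 and k = 1, use ∫_0^L sin²(kπx/L) dx = L/2 and ∫_0^L cos²(kπx/L) dx = L/2.
u² = 1/4·sin²(2*π/3·x) and (u')² = π^2/9·cos²(2*π/3·x), and each of sin², cos² integrates to L/2 = 3/4 over (0, 3/2).
∫_0^3/2 u² dx = 3/16, so ||u||_L² = sqrt(3)/4.
∫_0^3/2 (u')² dx = π^2/12, so ||u'||_L² = sqrt(3)*π/6.
Ratio ||u||_L² / ||u'||_L² = 3/(2*π).
Sharp Poincaré constant on H^1_0(0, 3/2) is C_P = L/π = 3/(2*π), achieved by sin(2*π/3·x).
This is the k = 1 eigenfunction (up to amplitude), so the ratio equals the sharp Poincaré constant exactly.


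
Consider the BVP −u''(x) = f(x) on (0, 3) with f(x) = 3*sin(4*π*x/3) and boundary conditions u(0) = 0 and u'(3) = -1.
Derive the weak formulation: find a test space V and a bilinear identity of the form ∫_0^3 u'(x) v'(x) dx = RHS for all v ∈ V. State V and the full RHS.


V = {v ∈ H^1(0, 3) : v(0) = 0} (test functions vanish at x = 0 where u is specified); weak form: ∫_0^3 u'v' dx = ∫_0^3 (3*sin(4*π*x/3)) v dx − v(3) for all v ∈ V.

Multiply both sides by a test function v and integrate from 0 to 3:
  ∫_0^3 −u''(x) v(x) dx = ∫_0^3 f(x) v(x) dx.
Integrate the LHS by parts once:
  ∫_0^3 −u'' v dx = −[u'(x) v(x)]_0^3 + ∫_0^3 u'(x) v'(x) dx.
Thus ∫_0^3 u'(x) v'(x) dx = ∫_0^3 f(x) v(x) dx + [u'(x) v(x)]_0^3.
Choose V so that boundary terms are either known or forced to vanish.
Mixed BC: u(0) = 0 (Dirichlet) and u'(3) = -1 (Neumann). Define V = {v ∈ H^1(0, 3) : v(0) = 0}. Then [u' v]_0^3 = u'(3)·v(3) − u'(0)·0 = − v(3).
Weak formulation: find u (satisfying any essential BC) such that ∫_0^3 u'(x) v'(x) dx = ∫_0^3 f v dx − v(3) for all v ∈ V (Dirichlet at 0 absorbed into V; Neumann datum at x = 3 contributes the boundary term).
Substituting f(x) = 3*sin(4*π*x/3), the right-hand side is ∫_0^3 (3*sin(4*π*x/3)) v dx − v(3).


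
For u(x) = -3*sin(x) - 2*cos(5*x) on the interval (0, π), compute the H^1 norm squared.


||u||_{H^1(0,π)}^2 = 61*π

u'(x) = 10*sin(5*x) - 3*cos(x).
Expand u² and (u')² and integrate term by term on (0, π), using: for integers n ≥ 1, ∫_0^π sin²(nx) dx = ∫_0^π cos²(nx) dx = π/2; for n ≠ n', ∫_0^π sin(nx)sin(n'x) dx = ∫_0^π cos(nx)cos(n'x) dx = 0; and by product-to-sum, ∫_0^π sin(nx)cos(n'x) dx = ½∫_0^π [sin((n+n')x) + sin((n−n')x)] dx, which is 0 when n+n' is even and 2n/(n²−n'²) when n+n' is odd (it need not vanish on (0, π)).
  u² squared terms: (-3)²·∫sin(x)² dx = 9·π/2 = 9*π/2;  (-2)²·∫cos(5x)² dx = 4·π/2 = 2*π.
  u² cross terms: 2·(-3)·(-2)·∫sin(x)·cos(5x) dx = 12·(0) = 0.
  So ∫_0^π u² dx = 9*π/2 + 2*π + 0 = 13*π/2.
  (u')² squared terms: (-3)²·∫cos(x)² dx = 9·π/2 = 9*π/2;  (10)²·∫sin(5x)² dx = 100·π/2 = 50*π.
  (u')² cross terms: 2·(-3)·(10)·∫cos(x)·sin(5x) dx = -60·(0) = 0.
  So ∫_0^π (u')² dx = 9*π/2 + 50*π + 0 = 109*π/2.
||u||_{H^1}^2 = (13*π/2) + (109*π/2) = 61*π.


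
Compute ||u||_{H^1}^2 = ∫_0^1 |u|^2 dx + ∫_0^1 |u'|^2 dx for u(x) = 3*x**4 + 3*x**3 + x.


||u||_{H^1}^2 = 38993/420

The H^1 norm (squared) on an interval (0, L) is
  ||u||_{H^1}^2 = ∫_0^L u(x)^2 dx + ∫_0^L u'(x)^2 dx.
Compute u'(x) = 12*x**3 + 9*x**2 + 1.
Then u(x)^2 = 9*x**8 + 18*x**7 + 9*x**6 + 6*x**5 + 6*x**4 + x**2 and u'(x)^2 = 144*x**6 + 216*x**5 + 81*x**4 + 24*x**3 + 18*x**2 + 1.
Integrate each monomial from 0 to 1 using ∫_0^1 c·x^n dx = c·1^(n+1)/(n+1):
  ∫_0^1 u(x)^2 dx = ∫_0^1 (9*x^8 + 18*x^7 + 9*x^6 + 6*x^5 + 6*x^4 + x^2) dx. Term by term:
    ∫_0^1 9*x^8 dx = 1;  ∫_0^1 18*x^7 dx = 9/4;  ∫_0^1 9*x^6 dx = 9/7;
    ∫_0^1 6*x^5 dx = 1;  ∫_0^1 6*x^4 dx = 6/5;  ∫_0^1 x^2 dx = 1/3.
  Sum: 1 + 9/4 + 9/7 + 1 + 6/5 + 1/3 = 2969/420.
  ∫_0^1 u'(x)^2 dx = ∫_0^1 (144*x^6 + 216*x^5 + 81*x^4 + 24*x^3 + 18*x^2 + 1) dx. Term by term:
    ∫_0^1 144*x^6 dx = 144/7;  ∫_0^1 216*x^5 dx = 36;  ∫_0^1 81*x^4 dx = 81/5;
    ∫_0^1 24*x^3 dx = 6;  ∫_0^1 18*x^2 dx = 6;  ∫_0^1 1 dx = 1.
  Sum: 144/7 + 36 + 81/5 + 6 + 6 + 1 = 3002/35.
Adding: ||u||_{H^1}^2 = 2969/420 + 3002/35 = 38993/420.
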